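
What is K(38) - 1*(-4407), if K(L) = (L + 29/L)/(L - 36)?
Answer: 336405/76 ≈ 4426.4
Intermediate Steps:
K(L) = (L + 29/L)/(-36 + L)
K(38) - 1*(-4407) = (29 + 38²)/(38*(-36 + 38)) - 1*(-4407) = (1/38)*(29 + 1444)/2 + 4407 = (1/38)*(½)*1473 + 4407 = 1473/76 + 4407 = 336405/76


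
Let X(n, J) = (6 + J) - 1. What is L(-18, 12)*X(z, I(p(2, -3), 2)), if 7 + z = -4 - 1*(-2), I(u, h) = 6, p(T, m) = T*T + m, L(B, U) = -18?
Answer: -198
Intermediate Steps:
p(T, m) = m + T**2 (p(T, m) = T**2 + m = m + T**2)
z = -9 (z = -7 + (-4 - 1*(-2)) = -7 + (-4 + 2) = -7 - 2 = -9)
X(n, J) = 5 + J
L(-18, 12)*X(z, I(p(2, -3), 2)) = -18*(5 + 6) = -18*11 = -198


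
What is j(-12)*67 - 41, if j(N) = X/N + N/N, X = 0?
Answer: 26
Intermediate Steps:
j(N) = 1 (j(N) = 0/N + N/N = 0 + 1 = 1)
j(-12)*67 - 41 = 1*67 - 41 = 67 - 41 = 26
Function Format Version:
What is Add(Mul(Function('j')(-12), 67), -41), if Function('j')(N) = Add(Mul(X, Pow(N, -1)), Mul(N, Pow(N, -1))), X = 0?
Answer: 26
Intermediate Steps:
Function('j')(N) = 1 (Function('j')(N) = Add(Mul(0, Pow(N, -1)), Mul(N, Pow(N, -1))) = Add(0, 1) = 1)
Add(Mul(Function('j')(-12), 67), -41) = Add(Mul(1, 67), -41) = Add(67, -41) = 26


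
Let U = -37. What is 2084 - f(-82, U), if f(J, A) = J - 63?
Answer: 2229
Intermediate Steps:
f(J, A) = -63 + J
2084 - f(-82, U) = 2084 - (-63 - 82) = 2084 - 1*(-145) = 2084 + 145 = 2229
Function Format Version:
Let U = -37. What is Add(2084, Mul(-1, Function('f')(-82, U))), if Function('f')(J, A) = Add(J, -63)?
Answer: 2229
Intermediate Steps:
Function('f')(J, A) = Add(-63, J)
Add(2084, Mul(-1, Function('f')(-82, U))) = Add(2084, Mul(-1, Add(-63, -82))) = Add(2084, Mul(-1, -145)) = Add(2084, 145) = 2229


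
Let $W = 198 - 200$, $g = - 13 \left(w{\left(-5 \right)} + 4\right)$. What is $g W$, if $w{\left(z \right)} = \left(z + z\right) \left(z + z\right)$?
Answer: $2704$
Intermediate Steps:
$w{\left(z \right)} = 4 z^{2}$ ($w{\left(z \right)} = 2 z 2 z = 4 z^{2}$)
$g = -1352$ ($g = - 13 \left(4 \left(-5\right)^{2} + 4\right) = - 13 \left(4 \cdot 25 + 4\right) = - 13 \left(100 + 4\right) = \left(-13\right) 104 = -1352$)
$W = -2$
$g W = \left(-1352\right) \left(-2\right) = 2704$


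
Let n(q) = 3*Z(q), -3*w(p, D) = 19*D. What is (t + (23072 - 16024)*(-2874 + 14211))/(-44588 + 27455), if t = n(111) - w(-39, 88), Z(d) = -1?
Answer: -239711191/51399 ≈ -4663.7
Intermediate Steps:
w(p, D) = -19*D/3
n(q) = -3 (n(q) = 3*(-1) = -3)
t = 1663/3 (t = -3 - (-19)*88/3 = -3 - 1*(-1672/3) = -3 + 1672/3 = 1663/3 ≈ 554.33)
(t + (23072 - 16024)*(-2874 + 14211))/(-44588 + 27455) = (1663/3 + (23072 - 16024)*(-2874 + 14211))/(-44588 + 27455) = (1663/3 + 7048*11337)/(-17133) = (1663/3 + 79903176)*(-1/17133) = (239711191/3)*(-1/17133) = -239711191/51399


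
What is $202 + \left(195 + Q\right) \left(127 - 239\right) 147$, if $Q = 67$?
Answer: $-4313366$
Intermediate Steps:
$202 + \left(195 + Q\right) \left(127 - 239\right) 147 = 202 + \left(195 + 67\right) \left(127 - 239\right) 147 = 202 + 262 \left(-112\right) 147 = 202 - 4313568 = -4313366$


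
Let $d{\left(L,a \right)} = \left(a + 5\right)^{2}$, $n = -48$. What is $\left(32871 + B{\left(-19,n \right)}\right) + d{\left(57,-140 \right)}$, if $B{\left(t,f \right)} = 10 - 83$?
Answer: $51023$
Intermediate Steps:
$B{\left(t,f \right)} = -73$
$d{\left(L,a \right)} = \left(5 + a\right)^{2}$
$\left(32871 + B{\left(-19,n \right)}\right) + d{\left(57,-140 \right)} = \left(32871 - 73\right) + \left(5 - 140\right)^{2} = 32798 + \left(-135\right)^{2} = 32798 + 18225 = 51023$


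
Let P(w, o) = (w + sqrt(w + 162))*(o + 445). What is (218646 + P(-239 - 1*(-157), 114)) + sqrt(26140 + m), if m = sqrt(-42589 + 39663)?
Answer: 172808 + sqrt(26140 + I*sqrt(2926)) + 2236*sqrt(5) ≈ 1.7797e+5 + 0.16728*I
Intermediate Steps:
P(w, o) = (445 + o)*(w + sqrt(162 + w)) (P(w, o) = (w + sqrt(162 + w))*(445 + o) = (445 + o)*(w + sqrt(162 + w)))
m = I*sqrt(2926) (m = sqrt(-2926) = I*sqrt(2926) ≈ 54.093*I)
(218646 + P(-239 - 1*(-157), 114)) + sqrt(26140 + m) = (218646 + (445*(-239 - 1*(-157)) + 445*sqrt(162 + (-239 - 1*(-157))) + 114*(-239 - 1*(-157)) + 114*sqrt(162 + (-239 - 1*(-157))))) + sqrt(26140 + I*sqrt(2926)) = (218646 + (445*(-239 + 157) + 445*sqrt(162 + (-239 + 157)) + 114*(-239 + 157) + 114*sqrt(162 + (-239 + 157)))) + sqrt(26140 + I*sqrt(2926)) = (218646 + (445*(-82) + 445*sqrt(162 - 82) + 114*(-82) + 114*sqrt(162 - 82))) + sqrt(26140 + I*sqrt(2926)) = (218646 + (-36490 + 445*sqrt(80) - 9348 + 114*sqrt(80))) + sqrt(26140 + I*sqrt(2926)) = (218646 + (-36490 + 445*(4*sqrt(5)) - 9348 + 114*(4*sqrt(5)))) + sqrt(26140 + I*sqrt(2926)) = (218646 + (-36490 + 1780*sqrt(5) - 9348 + 456*sqrt(5))) + sqrt(26140 + I*sqrt(2926)) = (218646 + (-45838 + 2236*sqrt(5))) + sqrt(26140 + I*sqrt(2926)) = (172808 + 2236*sqrt(5)) + sqrt(26140 + I*sqrt(2926)) = 172808 + sqrt(26140 + I*sqrt(2926)) + 2236*sqrt(5)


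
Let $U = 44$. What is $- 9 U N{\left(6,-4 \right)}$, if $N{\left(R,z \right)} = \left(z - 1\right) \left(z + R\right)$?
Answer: $3960$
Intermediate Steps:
$N{\left(R,z \right)} = \left(-1 + z\right) \left(R + z\right)$
$- 9 U N{\left(6,-4 \right)} = \left(-9\right) 44 \left(\left(-4\right)^{2} - 6 - -4 + 6 \left(-4\right)\right) = - 396 \left(16 - 6 + 4 - 24\right) = \left(-396\right) \left(-10\right) = 3960$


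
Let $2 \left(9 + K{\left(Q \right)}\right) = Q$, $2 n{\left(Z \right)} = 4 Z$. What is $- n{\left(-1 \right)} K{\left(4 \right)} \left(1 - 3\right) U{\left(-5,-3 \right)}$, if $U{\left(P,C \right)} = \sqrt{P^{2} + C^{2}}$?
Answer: $28 \sqrt{34} \approx 163.27$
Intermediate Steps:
$n{\left(Z \right)} = 2 Z$ ($n{\left(Z \right)} = \frac{4 Z}{2} = 2 Z$)
$K{\left(Q \right)} = -9 + \frac{Q}{2}$
$U{\left(P,C \right)} = \sqrt{C^{2} + P^{2}}$
$- n{\left(-1 \right)} K{\left(4 \right)} \left(1 - 3\right) U{\left(-5,-3 \right)} = - 2 \left(-1\right) \left(-9 + \frac{1}{2} \cdot 4\right) \left(1 - 3\right) \sqrt{\left(-3\right)^{2} + \left(-5\right)^{2}} = - - 2 \left(-9 + 2\right) \left(-2\right) \sqrt{9 + 25} = - - 2 \left(\left(-7\right) \left(-2\right)\right) \sqrt{34} = - \left(-2\right) 14 \sqrt{34} = - \left(-28\right) \sqrt{34} = 28 \sqrt{34}$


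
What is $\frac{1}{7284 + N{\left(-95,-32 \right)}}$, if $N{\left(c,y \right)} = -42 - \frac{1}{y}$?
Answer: $\frac{32}{231745} \approx 0.00013808$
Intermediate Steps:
$\frac{1}{7284 + N{\left(-95,-32 \right)}} = \frac{1}{7284 - \frac{1343}{32}} = \frac{1}{\frac{231745}{32}} = \frac{32}{231745}$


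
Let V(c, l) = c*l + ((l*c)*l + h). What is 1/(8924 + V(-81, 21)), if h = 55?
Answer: -1/28443 ≈ -3.5158e-5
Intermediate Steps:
V(c, l) = 55 + c*l + c*l² (V(c, l) = c*l + ((l*c)*l + 55) = c*l + ((c*l)*l + 55) = c*l + (c*l² + 55) = c*l + (55 + c*l²) = 55 + c*l + c*l²)
1/(8924 + V(-81, 21)) = 1/(8924 + (55 - 81*21 - 81*21²)) = 1/(8924 + (55 - 1701 - 81*441)) = 1/(8924 + (55 - 1701 - 35721)) = 1/(8924 - 37367) = 1/(-28443) = -1/28443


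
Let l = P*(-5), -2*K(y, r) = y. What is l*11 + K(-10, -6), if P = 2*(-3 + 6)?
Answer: -325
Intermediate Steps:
K(y, r) = -y/2
P = 6 (P = 2*3 = 6)
l = -30 (l = 6*(-5) = -30)
l*11 + K(-10, -6) = -30*11 - ½*(-10) = -330 + 5 = -325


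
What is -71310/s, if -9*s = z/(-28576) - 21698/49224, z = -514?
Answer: -56422367134560/37171307 ≈ -1.5179e+6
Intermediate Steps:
s = 37171307/791226576 (s = -(-514/(-28576) - 21698/49224)/9 = -(-514*(-1/28576) - 21698*1/49224)/9 = -(257/14288 - 10849/24612)/9 = -⅑*(-37171307/87914064) = 37171307/791226576 ≈ 0.046979)
-71310/s = -71310/37171307/791226576 = -71310*791226576/37171307 = -56422367134560/37171307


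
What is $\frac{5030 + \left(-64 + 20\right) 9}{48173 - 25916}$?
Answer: $\frac{4634}{22257} \approx 0.2082$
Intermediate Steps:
$\frac{5030 + \left(-64 + 20\right) 9}{48173 - 25916} = \frac{5030 - 396}{22257} = \left(5030 - 396\right) \frac{1}{22257} = 4634 \cdot \frac{1}{22257} = \frac{4634}{22257}$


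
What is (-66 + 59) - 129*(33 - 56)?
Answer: 2960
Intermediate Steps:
(-66 + 59) - 129*(33 - 56) = -7 - 129*(-23) = -7 + 2967 = 2960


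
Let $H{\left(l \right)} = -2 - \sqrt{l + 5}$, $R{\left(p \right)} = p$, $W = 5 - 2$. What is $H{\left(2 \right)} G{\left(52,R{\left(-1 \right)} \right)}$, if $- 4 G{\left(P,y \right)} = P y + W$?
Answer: $- \frac{49}{2} - \frac{49 \sqrt{7}}{4} \approx -56.91$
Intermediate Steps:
$W = 3$ ($W = 5 - 2 = 3$)
$G{\left(P,y \right)} = - \frac{3}{4} - \frac{P y}{4}$ ($G{\left(P,y \right)} = - \frac{P y + 3}{4} = - \frac{3 + P y}{4} = - \frac{3}{4} - \frac{P y}{4}$)
$H{\left(l \right)} = -2 - \sqrt{5 + l}$
$H{\left(2 \right)} G{\left(52,R{\left(-1 \right)} \right)} = \left(-2 - \sqrt{5 + 2}\right) \left(- \frac{3}{4} - 13 \left(-1\right)\right) = \left(-2 - \sqrt{7}\right) \left(- \frac{3}{4} + 13\right) = \left(-2 - \sqrt{7}\right) \frac{49}{4} = - \frac{49}{2} - \frac{49 \sqrt{7}}{4}$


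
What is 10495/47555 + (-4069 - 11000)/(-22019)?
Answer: 189539140/209422709 ≈ 0.90506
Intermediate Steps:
10495/47555 + (-4069 - 11000)/(-22019) = 10495*(1/47555) - 15069*(-1/22019) = 2099/9511 + 15069/22019 = 189539140/209422709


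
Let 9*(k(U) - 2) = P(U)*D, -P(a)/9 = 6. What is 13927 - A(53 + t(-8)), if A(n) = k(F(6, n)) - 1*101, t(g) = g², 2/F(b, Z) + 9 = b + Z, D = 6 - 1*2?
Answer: 14050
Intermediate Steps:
P(a) = -54 (P(a) = -9*6 = -54)
D = 4 (D = 6 - 2 = 4)
F(b, Z) = 2/(-9 + Z + b) (F(b, Z) = 2/(-9 + (b + Z)) = 2/(-9 + (Z + b)) = 2/(-9 + Z + b))
k(U) = -22 (k(U) = 2 + (-54*4)/9 = 2 + (⅑)*(-216) = 2 - 24 = -22)
A(n) = -123 (A(n) = -22 - 1*101 = -22 - 101 = -123)
13927 - A(53 + t(-8)) = 13927 - 1*(-123) = 13927 + 123 = 14050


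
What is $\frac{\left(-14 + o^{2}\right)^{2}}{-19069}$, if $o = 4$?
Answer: $- \frac{4}{19069} \approx -0.00020976$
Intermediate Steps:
$\frac{\left(-14 + o^{2}\right)^{2}}{-19069} = \frac{\left(-14 + 4^{2}\right)^{2}}{-19069} = \left(-14 + 16\right)^{2} \left(- \frac{1}{19069}\right) = 2^{2} \left(- \frac{1}{19069}\right) = 4 \left(- \frac{1}{19069}\right) = - \frac{4}{19069}$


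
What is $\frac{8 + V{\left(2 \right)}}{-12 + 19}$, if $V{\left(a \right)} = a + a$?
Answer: $\frac{12}{7} \approx 1.7143$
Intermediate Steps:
$V{\left(a \right)} = 2 a$
$\frac{8 + V{\left(2 \right)}}{-12 + 19} = \frac{8 + 2 \cdot 2}{-12 + 19} = \frac{8 + 4}{7} = 12 \cdot \frac{1}{7} = \frac{12}{7}$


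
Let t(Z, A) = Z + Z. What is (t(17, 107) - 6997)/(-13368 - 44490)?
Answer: 2321/19286 ≈ 0.12035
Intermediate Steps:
t(Z, A) = 2*Z
(t(17, 107) - 6997)/(-13368 - 44490) = (2*17 - 6997)/(-13368 - 44490) = (34 - 6997)/(-57858) = -6963*(-1/57858) = 2321/19286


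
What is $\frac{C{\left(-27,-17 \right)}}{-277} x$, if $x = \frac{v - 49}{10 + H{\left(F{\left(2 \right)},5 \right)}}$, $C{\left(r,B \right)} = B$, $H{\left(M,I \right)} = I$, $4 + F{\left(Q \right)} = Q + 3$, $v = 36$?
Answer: $- \frac{221}{4155} \approx -0.053189$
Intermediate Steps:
$F{\left(Q \right)} = -1 + Q$ ($F{\left(Q \right)} = -4 + \left(Q + 3\right) = -4 + \left(3 + Q\right) = -1 + Q$)
$x = - \frac{13}{15}$ ($x = \frac{36 - 49}{10 + 5} = - \frac{13}{15} \approx -0.86667$)
$\frac{C{\left(-27,-17 \right)}}{-277} x = - \frac{17}{-277} \left(- \frac{13}{15}\right) = \left(-17\right) \left(- \frac{1}{277}\right) \left(- \frac{13}{15}\right) = \frac{17}{277} \left(- \frac{13}{15}\right) = - \frac{221}{4155}$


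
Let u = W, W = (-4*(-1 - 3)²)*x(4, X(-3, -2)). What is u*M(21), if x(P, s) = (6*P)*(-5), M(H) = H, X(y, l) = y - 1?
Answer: 161280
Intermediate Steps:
X(y, l) = -1 + y
x(P, s) = -30*P
W = 7680 (W = (-4*(-1 - 3)²)*(-30*4) = -4*(-4)²*(-120) = -4*16*(-120) = -64*(-120) = 7680)
u = 7680
u*M(21) = 7680*21 = 161280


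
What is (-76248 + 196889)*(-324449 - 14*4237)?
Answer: -46298034647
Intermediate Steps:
(-76248 + 196889)*(-324449 - 14*4237) = 120641*(-324449 - 59318) = 120641*(-383767) = -46298034647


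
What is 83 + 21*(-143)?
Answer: -2920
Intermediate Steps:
83 + 21*(-143) = 83 - 3003 = -2920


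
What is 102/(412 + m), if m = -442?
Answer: -17/5 ≈ -3.4000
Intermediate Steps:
102/(412 + m) = 102/(412 - 442) = 102/(-30) = 102*(-1/30) = -17/5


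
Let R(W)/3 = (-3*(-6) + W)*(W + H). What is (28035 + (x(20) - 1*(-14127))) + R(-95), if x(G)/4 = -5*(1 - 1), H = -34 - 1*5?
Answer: 73116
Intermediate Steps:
H = -39 (H = -34 - 5 = -39)
R(W) = 3*(-39 + W)*(18 + W) (R(W) = 3*((-3*(-6) + W)*(W - 39)) = 3*((18 + W)*(-39 + W)) = 3*((-39 + W)*(18 + W)) = 3*(-39 + W)*(18 + W))
x(G) = 0 (x(G) = 4*(-5*(1 - 1)) = 4*(-5*0) = 4*0 = 0)
(28035 + (x(20) - 1*(-14127))) + R(-95) = (28035 + (0 - 1*(-14127))) + (-2106 - 63*(-95) + 3*(-95)²) = (28035 + (0 + 14127)) + (-2106 + 5985 + 3*9025) = (28035 + 14127) + (-2106 + 5985 + 27075) = 42162 + 30954 = 73116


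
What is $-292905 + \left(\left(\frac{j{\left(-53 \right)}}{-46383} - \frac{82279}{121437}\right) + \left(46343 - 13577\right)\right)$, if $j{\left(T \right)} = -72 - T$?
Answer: $- \frac{488421987873041}{1877537457} \approx -2.6014 \cdot 10^{5}$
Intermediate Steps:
$-292905 + \left(\left(\frac{j{\left(-53 \right)}}{-46383} - \frac{82279}{121437}\right) + \left(46343 - 13577\right)\right) = -292905 + \left(\left(\frac{-72 - -53}{-46383} - \frac{82279}{121437}\right) + \left(46343 - 13577\right)\right) = -292905 + \left(\left(\left(-72 + 53\right) \left(- \frac{1}{46383}\right) - \frac{82279}{121437}\right) + \left(46343 - 13577\right)\right) = -292905 + \left(\left(\left(-19\right) \left(- \frac{1}{46383}\right) - \frac{82279}{121437}\right) + 32766\right) = -292905 + \left(\left(\frac{19}{46383} - \frac{82279}{121437}\right) + 32766\right) = -292905 + \left(- \frac{1271346518}{1877537457} + 32766\right) = -292905 + \frac{61518120969544}{1877537457} = - \frac{488421987873041}{1877537457}$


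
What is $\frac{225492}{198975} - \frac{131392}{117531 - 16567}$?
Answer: $- \frac{281429076}{1674109325} \approx -0.16811$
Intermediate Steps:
$\frac{225492}{198975} - \frac{131392}{117531 - 16567} = 225492 \cdot \frac{1}{198975} - \frac{131392}{100964} = \frac{75164}{66325} - \frac{32848}{25241} = - \frac{281429076}{1674109325}$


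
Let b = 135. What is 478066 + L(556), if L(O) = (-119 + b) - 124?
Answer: 477958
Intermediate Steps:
L(O) = -108 (L(O) = (-119 + 135) - 124 = 16 - 124 = -108)
478066 + L(556) = 478066 - 108 = 477958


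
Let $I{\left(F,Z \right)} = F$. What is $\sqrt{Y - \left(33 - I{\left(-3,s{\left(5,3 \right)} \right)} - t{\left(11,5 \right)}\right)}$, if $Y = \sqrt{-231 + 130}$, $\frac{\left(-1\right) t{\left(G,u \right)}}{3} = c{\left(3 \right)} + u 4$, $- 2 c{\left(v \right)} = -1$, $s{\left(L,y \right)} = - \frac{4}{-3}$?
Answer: $\frac{\sqrt{-390 + 4 i \sqrt{101}}}{2} \approx 0.50822 + 9.8873 i$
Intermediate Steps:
$s{\left(L,y \right)} = \frac{4}{3}$ ($s{\left(L,y \right)} = \left(-4\right) \left(- \frac{1}{3}\right) = \frac{4}{3}$)
$c{\left(v \right)} = \frac{1}{2}$ ($c{\left(v \right)} = \left(- \frac{1}{2}\right) \left(-1\right) = \frac{1}{2}$)
$t{\left(G,u \right)} = - \frac{3}{2} - 12 u$ ($t{\left(G,u \right)} = - 3 \left(\frac{1}{2} + u 4\right) = - 3 \left(\frac{1}{2} + 4 u\right) = - \frac{3}{2} - 12 u$)
$Y = i \sqrt{101}$ ($Y = \sqrt{-101} = i \sqrt{101} \approx 10.05 i$)
$\sqrt{Y - \left(33 - I{\left(-3,s{\left(5,3 \right)} \right)} - t{\left(11,5 \right)}\right)} = \sqrt{i \sqrt{101} - \frac{195}{2}} = \sqrt{- \frac{195}{2} + i \sqrt{101}}$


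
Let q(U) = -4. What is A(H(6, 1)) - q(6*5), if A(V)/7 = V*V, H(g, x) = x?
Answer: 11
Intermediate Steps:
A(V) = 7*V² (A(V) = 7*(V*V) = 7*V²)
A(H(6, 1)) - q(6*5) = 7*1² - 1*(-4) = 7*1 + 4 = 7 + 4 = 11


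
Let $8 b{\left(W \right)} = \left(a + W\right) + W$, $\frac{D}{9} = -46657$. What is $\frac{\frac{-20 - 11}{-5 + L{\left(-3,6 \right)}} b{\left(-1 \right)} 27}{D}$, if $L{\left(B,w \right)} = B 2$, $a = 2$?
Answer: $0$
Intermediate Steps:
$D = -419913$ ($D = 9 \left(-46657\right) = -419913$)
$L{\left(B,w \right)} = 2 B$
$b{\left(W \right)} = \frac{1}{4} + \frac{W}{4}$ ($b{\left(W \right)} = \frac{\left(2 + W\right) + W}{8} = \frac{2 + 2 W}{8} = \frac{1}{4} + \frac{W}{4}$)
$\frac{\frac{-20 - 11}{-5 + L{\left(-3,6 \right)}} b{\left(-1 \right)} 27}{D} = \frac{\frac{-20 - 11}{-5 + 2 \left(-3\right)} \left(\frac{1}{4} + \frac{1}{4} \left(-1\right)\right) 27}{-419913} = - \frac{31}{-5 - 6} \left(\frac{1}{4} - \frac{1}{4}\right) 27 \left(- \frac{1}{419913}\right) = - \frac{31}{-11} \cdot 0 \cdot 27 \left(- \frac{1}{419913}\right) = \left(-31\right) \left(- \frac{1}{11}\right) 0 \cdot 27 \left(- \frac{1}{419913}\right) = \frac{31}{11} \cdot 0 \cdot 27 \left(- \frac{1}{419913}\right) = 0 \cdot 27 \left(- \frac{1}{419913}\right) = 0 \left(- \frac{1}{419913}\right) = 0$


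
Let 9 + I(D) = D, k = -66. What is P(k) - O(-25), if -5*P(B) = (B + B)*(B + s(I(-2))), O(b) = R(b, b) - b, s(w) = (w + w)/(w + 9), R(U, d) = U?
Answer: -1452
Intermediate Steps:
I(D) = -9 + D
s(w) = 2*w/(9 + w) (s(w) = (2*w)/(9 + w) = 2*w/(9 + w))
O(b) = 0 (O(b) = b - b = 0)
P(B) = -2*B*(11 + B)/5 (P(B) = -(B + B)*(B + 2*(-9 - 2)/(9 + (-9 - 2)))/5 = -2*B*(B + 2*(-11)/(9 - 11))/5 = -2*B*(B + 2*(-11)/(-2))/5 = -2*B*(B + 2*(-11)*(-½))/5 = -2*B*(B + 11)/5 = -2*B*(11 + B)/5)
P(k) - O(-25) = -⅖*(-66)*(11 - 66) - 1*0 = -⅖*(-66)*(-55) + 0 = -1452 + 0 = -1452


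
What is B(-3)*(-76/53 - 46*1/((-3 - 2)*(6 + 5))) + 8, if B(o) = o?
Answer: 28546/2915 ≈ 9.7928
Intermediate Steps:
B(-3)*(-76/53 - 46*1/((-3 - 2)*(6 + 5))) + 8 = -3*(-76/53 - 46*1/((-3 - 2)*(6 + 5))) + 8 = -3*(-76*1/53 - 46/(11*(-5))) + 8 = -3*(-76/53 - 46/(-55)) + 8 = -3*(-76/53 - 46*(-1/55)) + 8 = -3*(-76/53 + 46/55) + 8 = -3*(-1742/2915) + 8 = 5226/2915 + 8 = 28546/2915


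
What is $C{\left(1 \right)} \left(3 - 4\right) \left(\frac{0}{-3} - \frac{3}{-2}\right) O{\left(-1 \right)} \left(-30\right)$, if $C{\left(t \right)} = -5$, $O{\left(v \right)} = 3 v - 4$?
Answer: $1575$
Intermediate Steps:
$O{\left(v \right)} = -4 + 3 v$
$C{\left(1 \right)} \left(3 - 4\right) \left(\frac{0}{-3} - \frac{3}{-2}\right) O{\left(-1 \right)} \left(-30\right) = - 5 \left(3 - 4\right) \left(\frac{0}{-3} - \frac{3}{-2}\right) \left(-4 + 3 \left(-1\right)\right) \left(-30\right) = - 5 \left(3 - 4\right) \left(0 \left(- \frac{1}{3}\right) - - \frac{3}{2}\right) \left(-4 - 3\right) \left(-30\right) = - 5 - (0 + \frac{3}{2}) \left(-7\right) \left(-30\right) = - 5 \left(-1\right) \frac{3}{2} \left(-7\right) \left(-30\right) = - 5 \left(\left(- \frac{3}{2}\right) \left(-7\right)\right) \left(-30\right) = \left(-5\right) \frac{21}{2} \left(-30\right) = \left(- \frac{105}{2}\right) \left(-30\right) = 1575$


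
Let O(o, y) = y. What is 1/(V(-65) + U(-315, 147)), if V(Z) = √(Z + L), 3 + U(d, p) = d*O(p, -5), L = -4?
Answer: 524/823751 - I*√69/2471253 ≈ 0.00063611 - 3.3613e-6*I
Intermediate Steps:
U(d, p) = -3 - 5*d (U(d, p) = -3 + d*(-5) = -3 - 5*d)
V(Z) = √(-4 + Z) (V(Z) = √(Z - 4) = √(-4 + Z))
1/(V(-65) + U(-315, 147)) = 1/(√(-4 - 65) + (-3 - 5*(-315))) = 1/(√(-69) + (-3 + 1575)) = 1/(I*√69 + 1572) = 1/(1572 + I*√69)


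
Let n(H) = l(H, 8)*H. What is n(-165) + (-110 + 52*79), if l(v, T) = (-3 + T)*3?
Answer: 1523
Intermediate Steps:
l(v, T) = -9 + 3*T
n(H) = 15*H (n(H) = (-9 + 3*8)*H = (-9 + 24)*H = 15*H)
n(-165) + (-110 + 52*79) = 15*(-165) + (-110 + 52*79) = -2475 + (-110 + 4108) = -2475 + 3998 = 1523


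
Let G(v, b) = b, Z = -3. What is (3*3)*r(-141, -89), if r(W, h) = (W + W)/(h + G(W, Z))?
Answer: 1269/46 ≈ 27.587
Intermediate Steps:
r(W, h) = 2*W/(-3 + h) (r(W, h) = (W + W)/(h - 3) = (2*W)/(-3 + h) = 2*W/(-3 + h))
(3*3)*r(-141, -89) = (3*3)*(2*(-141)/(-3 - 89)) = 9*(2*(-141)/(-92)) = 9*(2*(-141)*(-1/92)) = 9*(141/46) = 1269/46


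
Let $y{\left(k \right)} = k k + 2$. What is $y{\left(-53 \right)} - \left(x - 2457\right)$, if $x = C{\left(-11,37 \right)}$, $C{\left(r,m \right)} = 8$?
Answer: $5260$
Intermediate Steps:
$x = 8$
$y{\left(k \right)} = 2 + k^{2}$ ($y{\left(k \right)} = k^{2} + 2 = 2 + k^{2}$)
$y{\left(-53 \right)} - \left(x - 2457\right) = \left(2 + \left(-53\right)^{2}\right) - \left(8 - 2457\right) = \left(2 + 2809\right) - \left(8 - 2457\right) = 2811 - -2449 = 2811 + 2449 = 5260$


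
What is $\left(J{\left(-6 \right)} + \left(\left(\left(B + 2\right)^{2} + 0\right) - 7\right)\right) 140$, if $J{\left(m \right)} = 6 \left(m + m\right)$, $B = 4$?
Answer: $-6020$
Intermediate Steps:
$J{\left(m \right)} = 12 m$ ($J{\left(m \right)} = 6 \cdot 2 m = 12 m$)
$\left(J{\left(-6 \right)} + \left(\left(\left(B + 2\right)^{2} + 0\right) - 7\right)\right) 140 = \left(12 \left(-6\right) - \left(7 - \left(4 + 2\right)^{2}\right)\right) 140 = \left(-72 - \left(7 - 6^{2}\right)\right) 140 = \left(-72 + \left(\left(36 + 0\right) - 7\right)\right) 140 = \left(-72 + \left(36 - 7\right)\right) 140 = \left(-72 + 29\right) 140 = \left(-43\right) 140 = -6020$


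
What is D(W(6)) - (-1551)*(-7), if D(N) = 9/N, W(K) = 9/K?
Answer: -10851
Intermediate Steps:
D(W(6)) - (-1551)*(-7) = 9/((9/6)) - (-1551)*(-7) = 9/((9*(⅙))) - 1*10857 = 9/(3/2) - 10857 = 9*(⅔) - 10857 = 6 - 10857 = -10851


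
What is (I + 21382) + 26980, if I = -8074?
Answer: 40288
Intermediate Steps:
(I + 21382) + 26980 = (-8074 + 21382) + 26980 = 13308 + 26980 = 40288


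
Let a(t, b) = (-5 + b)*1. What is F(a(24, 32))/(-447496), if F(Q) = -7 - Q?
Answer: 17/223748 ≈ 7.5978e-5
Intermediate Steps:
a(t, b) = -5 + b
F(a(24, 32))/(-447496) = (-7 - (-5 + 32))/(-447496) = (-7 - 1*27)*(-1/447496) = (-7 - 27)*(-1/447496) = -34*(-1/447496) = 17/223748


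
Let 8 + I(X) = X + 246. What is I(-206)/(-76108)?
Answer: -8/19027 ≈ -0.00042045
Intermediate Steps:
I(X) = 238 + X (I(X) = -8 + (X + 246) = -8 + (246 + X) = 238 + X)
I(-206)/(-76108) = (238 - 206)/(-76108) = 32*(-1/76108) = -8/19027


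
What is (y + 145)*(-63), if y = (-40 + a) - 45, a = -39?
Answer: -1323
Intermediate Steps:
y = -124 (y = (-40 - 39) - 45 = -79 - 45 = -124)
(y + 145)*(-63) = (-124 + 145)*(-63) = 21*(-63) = -1323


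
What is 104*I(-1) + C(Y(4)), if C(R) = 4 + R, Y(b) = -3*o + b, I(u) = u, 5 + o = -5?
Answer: -66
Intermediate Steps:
o = -10 (o = -5 - 5 = -10)
Y(b) = 30 + b (Y(b) = -3*(-10) + b = 30 + b)
104*I(-1) + C(Y(4)) = 104*(-1) + (4 + (30 + 4)) = -104 + (4 + 34) = -104 + 38 = -66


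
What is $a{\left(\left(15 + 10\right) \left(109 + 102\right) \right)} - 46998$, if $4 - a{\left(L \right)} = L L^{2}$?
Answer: $-146780218869$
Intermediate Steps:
$a{\left(L \right)} = 4 - L^{3}$ ($a{\left(L \right)} = 4 - L L^{2} = 4 - L^{3}$)
$a{\left(\left(15 + 10\right) \left(109 + 102\right) \right)} - 46998 = \left(4 - \left(\left(15 + 10\right) \left(109 + 102\right)\right)^{3}\right) - 46998 = \left(4 - \left(25 \cdot 211\right)^{3}\right) - 46998 = \left(4 - 5275^{3}\right) - 46998 = \left(4 - 146780171875\right) - 46998 = -146780171871 - 46998 = -146780218869$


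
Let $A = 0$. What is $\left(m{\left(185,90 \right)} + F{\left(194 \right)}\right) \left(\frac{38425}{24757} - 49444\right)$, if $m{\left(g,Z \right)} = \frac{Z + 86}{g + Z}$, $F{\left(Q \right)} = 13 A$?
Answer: $- \frac{19584746928}{618925} \approx -31643.0$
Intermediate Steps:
$F{\left(Q \right)} = 0$ ($F{\left(Q \right)} = 13 \cdot 0 = 0$)
$m{\left(g,Z \right)} = \frac{86 + Z}{Z + g}$
$\left(m{\left(185,90 \right)} + F{\left(194 \right)}\right) \left(\frac{38425}{24757} - 49444\right) = \left(\frac{86 + 90}{90 + 185} + 0\right) \left(\frac{38425}{24757} - 49444\right) = \left(\frac{1}{275} \cdot 176 + 0\right) \left(38425 \cdot \frac{1}{24757} - 49444\right) = \left(\frac{1}{275} \cdot 176 + 0\right) \left(\frac{38425}{24757} - 49444\right) = \left(\frac{16}{25} + 0\right) \left(- \frac{1224046683}{24757}\right) = \frac{16}{25} \left(- \frac{1224046683}{24757}\right) = - \frac{19584746928}{618925}$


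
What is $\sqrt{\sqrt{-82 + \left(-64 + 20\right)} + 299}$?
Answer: $\sqrt{299 + 3 i \sqrt{14}} \approx 17.295 + 0.3245 i$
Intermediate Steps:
$\sqrt{\sqrt{-82 + \left(-64 + 20\right)} + 299} = \sqrt{\sqrt{-82 - 44} + 299} = \sqrt{\sqrt{-126} + 299} = \sqrt{3 i \sqrt{14} + 299} = \sqrt{299 + 3 i \sqrt{14}}$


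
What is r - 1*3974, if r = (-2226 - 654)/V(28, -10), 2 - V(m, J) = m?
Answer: -50222/13 ≈ -3863.2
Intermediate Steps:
V(m, J) = 2 - m
r = 1440/13 (r = (-2226 - 654)/(2 - 1*28) = -2880/(2 - 28) = -2880/(-26) = -2880*(-1/26) = 1440/13 ≈ 110.77)
r - 1*3974 = 1440/13 - 1*3974 = 1440/13 - 3974 = -50222/13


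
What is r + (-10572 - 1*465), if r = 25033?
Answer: 13996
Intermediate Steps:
r + (-10572 - 1*465) = 25033 + (-10572 - 1*465) = 25033 + (-10572 - 465) = 25033 - 11037 = 13996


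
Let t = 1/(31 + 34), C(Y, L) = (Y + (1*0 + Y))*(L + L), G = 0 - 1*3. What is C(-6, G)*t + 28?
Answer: 1892/65 ≈ 29.108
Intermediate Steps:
G = -3 (G = 0 - 3 = -3)
C(Y, L) = 4*L*Y (C(Y, L) = (Y + (0 + Y))*(2*L) = (Y + Y)*(2*L) = (2*Y)*(2*L) = 4*L*Y)
t = 1/65 ≈ 0.015385
C(-6, G)*t + 28 = (4*(-3)*(-6))*(1/65) + 28 = 72*(1/65) + 28 = 72/65 + 28 = 1892/65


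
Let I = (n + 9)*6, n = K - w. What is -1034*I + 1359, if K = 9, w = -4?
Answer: -135129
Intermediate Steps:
n = 13 (n = 9 - 1*(-4) = 9 + 4 = 13)
I = 132 (I = (13 + 9)*6 = 22*6 = 132)
-1034*I + 1359 = -1034*132 + 1359 = -136488 + 1359 = -135129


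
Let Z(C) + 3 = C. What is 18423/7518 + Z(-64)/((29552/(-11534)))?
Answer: 529515125/18514328 ≈ 28.600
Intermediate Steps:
Z(C) = -3 + C
18423/7518 + Z(-64)/((29552/(-11534))) = 18423/7518 + (-3 - 64)/((29552/(-11534))) = 18423*(1/7518) - 67/(29552*(-1/11534)) = 6141/2506 - 67/(-14776/5767) = 6141/2506 - 67*(-5767/14776) = 6141/2506 + 386389/14776 = 529515125/18514328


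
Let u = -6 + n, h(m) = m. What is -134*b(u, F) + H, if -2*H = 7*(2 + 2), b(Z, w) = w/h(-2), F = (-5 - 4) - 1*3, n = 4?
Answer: -818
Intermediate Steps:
u = -2 (u = -6 + 4 = -2)
F = -12 (F = -9 - 3 = -12)
b(Z, w) = -w/2 (b(Z, w) = w/(-2) = w*(-1/2) = -w/2)
H = -14 (H = -7*(2 + 2)/2 = -7*4/2 = -1/2*28 = -14)
-134*b(u, F) + H = -(-67)*(-12) - 14 = -134*6 - 14 = -804 - 14 = -818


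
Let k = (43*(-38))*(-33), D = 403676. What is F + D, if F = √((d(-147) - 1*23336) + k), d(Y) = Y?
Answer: 403676 + √30439 ≈ 4.0385e+5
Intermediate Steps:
k = 53922 (k = -1634*(-33) = 53922)
F = √30439 (F = √((-147 - 1*23336) + 53922) = √((-147 - 23336) + 53922) = √(-23483 + 53922) = √30439 ≈ 174.47)
F + D = √30439 + 403676 = 403676 + √30439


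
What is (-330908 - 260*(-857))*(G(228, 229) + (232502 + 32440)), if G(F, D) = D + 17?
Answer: -28663640544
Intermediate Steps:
G(F, D) = 17 + D
(-330908 - 260*(-857))*(G(228, 229) + (232502 + 32440)) = (-330908 - 260*(-857))*((17 + 229) + (232502 + 32440)) = (-330908 + 222820)*(246 + 264942) = -108088*265188 = -28663640544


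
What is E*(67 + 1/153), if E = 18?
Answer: 20504/17 ≈ 1206.1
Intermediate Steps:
E*(67 + 1/153) = 18*(67 + 1/153) = 18*(10252/153) = 20504/17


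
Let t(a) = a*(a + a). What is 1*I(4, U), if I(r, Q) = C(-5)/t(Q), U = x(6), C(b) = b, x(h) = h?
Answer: -5/72 ≈ -0.069444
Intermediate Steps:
t(a) = 2*a² (t(a) = a*(2*a) = 2*a²)
U = 6
I(r, Q) = -5/(2*Q²) (I(r, Q) = -5*1/(2*Q²) = -5/(2*Q²))
1*I(4, U) = 1*(-5/2/6²) = 1*(-5/2*1/36) = 1*(-5/72) = -5/72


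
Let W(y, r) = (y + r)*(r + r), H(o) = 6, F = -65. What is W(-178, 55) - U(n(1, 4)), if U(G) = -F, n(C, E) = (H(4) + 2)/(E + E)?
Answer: -13595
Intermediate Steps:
n(C, E) = 4/E (n(C, E) = (6 + 2)/(E + E) = 8/((2*E)) = 8*(1/(2*E)) = 4/E)
U(G) = 65 (U(G) = -1*(-65) = 65)
W(y, r) = 2*r*(r + y) (W(y, r) = (r + y)*(2*r) = 2*r*(r + y))
W(-178, 55) - U(n(1, 4)) = 2*55*(55 - 178) - 1*65 = 2*55*(-123) - 65 = -13530 - 65 = -13595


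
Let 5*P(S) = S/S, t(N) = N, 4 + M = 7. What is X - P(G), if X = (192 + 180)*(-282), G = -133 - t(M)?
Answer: -524521/5 ≈ -1.0490e+5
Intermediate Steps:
M = 3 (M = -4 + 7 = 3)
G = -136 (G = -133 - 1*3 = -133 - 3 = -136)
X = -104904 (X = 372*(-282) = -104904)
P(S) = 1/5 (P(S) = (S/S)/5 = (1/5)*1 = 1/5)
X - P(G) = -104904 - 1*1/5 = -104904 - 1/5 = -524521/5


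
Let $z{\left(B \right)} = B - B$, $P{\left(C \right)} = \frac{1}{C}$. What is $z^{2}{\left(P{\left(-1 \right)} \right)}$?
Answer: $0$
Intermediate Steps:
$z{\left(B \right)} = 0$
$z^{2}{\left(P{\left(-1 \right)} \right)} = 0^{2} = 0$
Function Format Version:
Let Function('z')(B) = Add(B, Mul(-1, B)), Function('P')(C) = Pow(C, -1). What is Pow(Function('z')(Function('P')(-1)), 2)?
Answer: 0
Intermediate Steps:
Function('z')(B) = 0
Pow(Function('z')(Function('P')(-1)), 2) = Pow(0, 2) = 0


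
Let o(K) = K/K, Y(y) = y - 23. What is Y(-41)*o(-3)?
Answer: -64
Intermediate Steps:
Y(y) = -23 + y
o(K) = 1
Y(-41)*o(-3) = (-23 - 41)*1 = -64*1 = -64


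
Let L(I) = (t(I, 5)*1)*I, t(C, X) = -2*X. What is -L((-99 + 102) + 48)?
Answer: 510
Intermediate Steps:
L(I) = -10*I (L(I) = (-2*5*1)*I = (-10*1)*I = -10*I)
-L((-99 + 102) + 48) = -(-10)*((-99 + 102) + 48) = -(-10)*(3 + 48) = -(-10)*51 = -1*(-510) = 510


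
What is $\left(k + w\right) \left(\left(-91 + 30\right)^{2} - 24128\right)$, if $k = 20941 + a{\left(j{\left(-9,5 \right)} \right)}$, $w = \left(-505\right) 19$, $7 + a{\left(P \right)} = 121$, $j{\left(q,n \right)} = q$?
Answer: $-233864220$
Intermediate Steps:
$a{\left(P \right)} = 114$ ($a{\left(P \right)} = -7 + 121 = 114$)
$w = -9595$
$k = 21055$ ($k = 20941 + 114 = 21055$)
$\left(k + w\right) \left(\left(-91 + 30\right)^{2} - 24128\right) = \left(21055 - 9595\right) \left(\left(-91 + 30\right)^{2} - 24128\right) = 11460 \left(\left(-61\right)^{2} - 24128\right) = 11460 \left(3721 - 24128\right) = 11460 \left(-20407\right) = -233864220$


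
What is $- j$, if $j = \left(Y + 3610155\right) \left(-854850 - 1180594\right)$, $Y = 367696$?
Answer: $8096692950844$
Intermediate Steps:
$j = -8096692950844$ ($j = \left(367696 + 3610155\right) \left(-854850 - 1180594\right) = 3977851 \left(-2035444\right) = -8096692950844$)
$- j = \left(-1\right) \left(-8096692950844\right) = 8096692950844$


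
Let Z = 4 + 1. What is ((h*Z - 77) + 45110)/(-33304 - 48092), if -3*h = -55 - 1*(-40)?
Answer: -22529/40698 ≈ -0.55357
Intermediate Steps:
Z = 5
h = 5 (h = -(-55 - 1*(-40))/3 = -(-55 + 40)/3 = -⅓*(-15) = 5)
((h*Z - 77) + 45110)/(-33304 - 48092) = ((5*5 - 77) + 45110)/(-33304 - 48092) = ((25 - 77) + 45110)/(-81396) = (-52 + 45110)*(-1/81396) = 45058*(-1/81396) = -22529/40698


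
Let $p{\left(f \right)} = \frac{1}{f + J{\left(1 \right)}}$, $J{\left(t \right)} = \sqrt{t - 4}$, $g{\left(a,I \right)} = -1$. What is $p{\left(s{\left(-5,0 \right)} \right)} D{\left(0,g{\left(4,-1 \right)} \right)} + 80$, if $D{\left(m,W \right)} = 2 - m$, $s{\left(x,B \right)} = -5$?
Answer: $\frac{1115}{14} - \frac{i \sqrt{3}}{14} \approx 79.643 - 0.12372 i$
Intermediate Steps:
$J{\left(t \right)} = \sqrt{-4 + t}$
$p{\left(f \right)} = \frac{1}{f + i \sqrt{3}}$ ($p{\left(f \right)} = \frac{1}{f + \sqrt{-4 + 1}} = \frac{1}{f + \sqrt{-3}} = \frac{1}{f + i \sqrt{3}}$)
$p{\left(s{\left(-5,0 \right)} \right)} D{\left(0,g{\left(4,-1 \right)} \right)} + 80 = \frac{2 - 0}{-5 + i \sqrt{3}} + 80 = \frac{2 + 0}{-5 + i \sqrt{3}} + 80 = \frac{1}{-5 + i \sqrt{3}} \cdot 2 + 80 = \frac{2}{-5 + i \sqrt{3}} + 80 = 80 + \frac{2}{-5 + i \sqrt{3}}$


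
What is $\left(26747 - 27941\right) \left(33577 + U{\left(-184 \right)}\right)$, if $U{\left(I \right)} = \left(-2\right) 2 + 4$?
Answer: $-40090938$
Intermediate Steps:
$U{\left(I \right)} = 0$ ($U{\left(I \right)} = -4 + 4 = 0$)
$\left(26747 - 27941\right) \left(33577 + U{\left(-184 \right)}\right) = \left(26747 - 27941\right) \left(33577 + 0\right) = \left(-1194\right) 33577 = -40090938$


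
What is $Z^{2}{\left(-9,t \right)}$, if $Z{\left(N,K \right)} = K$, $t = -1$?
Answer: $1$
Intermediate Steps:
$Z^{2}{\left(-9,t \right)} = \left(-1\right)^{2} = 1$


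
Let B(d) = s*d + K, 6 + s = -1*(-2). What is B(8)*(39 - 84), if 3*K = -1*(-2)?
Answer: 1410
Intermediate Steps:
K = ⅔ (K = (-1*(-2))/3 = (⅓)*2 = ⅔ ≈ 0.66667)
s = -4 (s = -6 - 1*(-2) = -6 + 2 = -4)
B(d) = ⅔ - 4*d (B(d) = -4*d + ⅔ = ⅔ - 4*d)
B(8)*(39 - 84) = (⅔ - 4*8)*(39 - 84) = (⅔ - 32)*(-45) = -94/3*(-45) = 1410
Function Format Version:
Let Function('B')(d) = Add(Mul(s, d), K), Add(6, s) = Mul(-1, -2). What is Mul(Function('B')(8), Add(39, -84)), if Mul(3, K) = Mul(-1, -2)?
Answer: 1410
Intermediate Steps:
K = Rational(2, 3) (K = Mul(Rational(1, 3), Mul(-1, -2)) = Mul(Rational(1, 3), 2) = Rational(2, 3) ≈ 0.66667)
s = -4 (s = Add(-6, Mul(-1, -2)) = Add(-6, 2) = -4)
Function('B')(d) = Add(Rational(2, 3), Mul(-4, d)) (Function('B')(d) = Add(Mul(-4, d), Rational(2, 3)) = Add(Rational(2, 3), Mul(-4, d)))
Mul(Function('B')(8), Add(39, -84)) = Mul(Add(Rational(2, 3), Mul(-4, 8)), Add(39, -84)) = Mul(Add(Rational(2, 3), -32), -45) = Mul(Rational(-94, 3), -45) = 1410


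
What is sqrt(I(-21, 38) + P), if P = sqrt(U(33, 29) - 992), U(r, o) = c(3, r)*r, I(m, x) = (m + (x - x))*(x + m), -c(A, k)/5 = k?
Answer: sqrt(-357 + I*sqrt(6437)) ≈ 2.11 + 19.012*I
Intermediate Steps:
c(A, k) = -5*k
I(m, x) = m*(m + x) (I(m, x) = (m + 0)*(m + x) = m*(m + x))
U(r, o) = -5*r**2 (U(r, o) = (-5*r)*r = -5*r**2)
P = I*sqrt(6437) (P = sqrt(-5*33**2 - 992) = sqrt(-5*1089 - 992) = sqrt(-5445 - 992) = sqrt(-6437) = I*sqrt(6437) ≈ 80.231*I)
sqrt(I(-21, 38) + P) = sqrt(-21*(-21 + 38) + I*sqrt(6437)) = sqrt(-21*17 + I*sqrt(6437)) = sqrt(-357 + I*sqrt(6437))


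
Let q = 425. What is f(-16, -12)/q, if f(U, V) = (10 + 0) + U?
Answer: -6/425 ≈ -0.014118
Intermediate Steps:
f(U, V) = 10 + U
f(-16, -12)/q = (10 - 16)/425 = -6*1/425 = -6/425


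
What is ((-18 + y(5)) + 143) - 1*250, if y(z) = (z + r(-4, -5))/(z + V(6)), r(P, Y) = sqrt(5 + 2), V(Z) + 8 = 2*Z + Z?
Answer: -374/3 + sqrt(7)/15 ≈ -124.49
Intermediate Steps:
V(Z) = -8 + 3*Z (V(Z) = -8 + (2*Z + Z) = -8 + 3*Z)
r(P, Y) = sqrt(7)
y(z) = (z + sqrt(7))/(10 + z) (y(z) = (z + sqrt(7))/(z + (-8 + 3*6)) = (z + sqrt(7))/(z + (-8 + 18)) = (z + sqrt(7))/(z + 10) = (z + sqrt(7))/(10 + z))
((-18 + y(5)) + 143) - 1*250 = ((-18 + (5 + sqrt(7))/(10 + 5)) + 143) - 1*250 = ((-18 + (5 + sqrt(7))/15) + 143) - 250 = ((-18 + (1/3 + sqrt(7)/15)) + 143) - 250 = ((-53/3 + sqrt(7)/15) + 143) - 250 = (376/3 + sqrt(7)/15) - 250 = -374/3 + sqrt(7)/15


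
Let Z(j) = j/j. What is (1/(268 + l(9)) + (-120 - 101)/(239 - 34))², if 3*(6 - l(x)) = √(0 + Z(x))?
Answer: 32698042276/28326573025 ≈ 1.1543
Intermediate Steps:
Z(j) = 1
l(x) = 17/3 (l(x) = 6 - √(0 + 1)/3 = 6 - √1/3 = 6 - ⅓*1 = 6 - ⅓ = 17/3)
(1/(268 + l(9)) + (-120 - 101)/(239 - 34))² = (1/(268 + 17/3) + (-120 - 101)/(239 - 34))² = (1/(821/3) - 221/205)² = (3/821 - 221*1/205)² = (3/821 - 221/205)² = (-180826/168305)² = 32698042276/28326573025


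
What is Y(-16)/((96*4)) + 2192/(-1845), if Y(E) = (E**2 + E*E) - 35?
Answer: 12779/236160 ≈ 0.054112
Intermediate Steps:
Y(E) = -35 + 2*E**2 (Y(E) = (E**2 + E**2) - 35 = 2*E**2 - 35 = -35 + 2*E**2)
Y(-16)/((96*4)) + 2192/(-1845) = (-35 + 2*(-16)**2)/((96*4)) + 2192/(-1845) = (-35 + 2*256)/384 + 2192*(-1/1845) = (-35 + 512)*(1/384) - 2192/1845 = 477*(1/384) - 2192/1845 = 159/128 - 2192/1845 = 12779/236160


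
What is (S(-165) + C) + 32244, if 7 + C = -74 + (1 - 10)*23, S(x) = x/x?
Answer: 31957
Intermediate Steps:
S(x) = 1
C = -288 (C = -7 + (-74 + (1 - 10)*23) = -7 + (-74 - 9*23) = -7 + (-74 - 207) = -7 - 281 = -288)
(S(-165) + C) + 32244 = (1 - 288) + 32244 = -287 + 32244 = 31957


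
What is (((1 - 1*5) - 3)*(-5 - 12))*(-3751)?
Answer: -446369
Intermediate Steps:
(((1 - 1*5) - 3)*(-5 - 12))*(-3751) = (((1 - 5) - 3)*(-17))*(-3751) = ((-4 - 3)*(-17))*(-3751) = -7*(-17)*(-3751) = 119*(-3751) = -446369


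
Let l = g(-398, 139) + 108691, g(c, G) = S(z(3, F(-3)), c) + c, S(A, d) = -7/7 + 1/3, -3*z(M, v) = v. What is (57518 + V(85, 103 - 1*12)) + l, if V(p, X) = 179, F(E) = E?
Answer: 497968/3 ≈ 1.6599e+5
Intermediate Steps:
z(M, v) = -v/3
S(A, d) = -⅔ (S(A, d) = -7*⅐ + 1*(⅓) = -1 + ⅓ = -⅔)
g(c, G) = -⅔ + c
l = 324877/3 (l = (-⅔ - 398) + 108691 = -1196/3 + 108691 = 324877/3 ≈ 1.0829e+5)
(57518 + V(85, 103 - 1*12)) + l = (57518 + 179) + 324877/3 = 57697 + 324877/3 = 497968/3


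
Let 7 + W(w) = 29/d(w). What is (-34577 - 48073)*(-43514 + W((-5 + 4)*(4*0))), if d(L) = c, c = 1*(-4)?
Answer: 7195219725/2 ≈ 3.5976e+9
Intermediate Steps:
c = -4
d(L) = -4
W(w) = -57/4 (W(w) = -7 + 29/(-4) = -7 - ¼*29 = -7 - 29/4 = -57/4)
(-34577 - 48073)*(-43514 + W((-5 + 4)*(4*0))) = (-34577 - 48073)*(-43514 - 57/4) = -82650*(-174113/4) = 7195219725/2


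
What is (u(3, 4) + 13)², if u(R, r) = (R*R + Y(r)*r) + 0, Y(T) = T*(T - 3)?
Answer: 1444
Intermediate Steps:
Y(T) = T*(-3 + T)
u(R, r) = R² + r²*(-3 + r) (u(R, r) = (R*R + (r*(-3 + r))*r) + 0 = (R² + r²*(-3 + r)) + 0 = R² + r²*(-3 + r))
(u(3, 4) + 13)² = ((3² + 4²*(-3 + 4)) + 13)² = ((9 + 16*1) + 13)² = ((9 + 16) + 13)² = (25 + 13)² = 38² = 1444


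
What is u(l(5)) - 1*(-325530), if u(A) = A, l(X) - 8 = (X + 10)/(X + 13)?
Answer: 1953233/6 ≈ 3.2554e+5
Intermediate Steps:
l(X) = 8 + (10 + X)/(13 + X) (l(X) = 8 + (X + 10)/(X + 13) = 8 + (10 + X)/(13 + X))
u(l(5)) - 1*(-325530) = 3*(38 + 3*5)/(13 + 5) - 1*(-325530) = 3*(38 + 15)/18 + 325530 = 3*(1/18)*53 + 325530 = 53/6 + 325530 = 1953233/6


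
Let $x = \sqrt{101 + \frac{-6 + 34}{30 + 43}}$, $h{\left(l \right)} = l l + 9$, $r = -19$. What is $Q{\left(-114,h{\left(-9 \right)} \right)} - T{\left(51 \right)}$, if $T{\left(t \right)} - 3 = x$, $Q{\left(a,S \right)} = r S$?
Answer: $-1713 - \frac{\sqrt{540273}}{73} \approx -1723.1$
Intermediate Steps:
$h{\left(l \right)} = 9 + l^{2}$ ($h{\left(l \right)} = l^{2} + 9 = 9 + l^{2}$)
$Q{\left(a,S \right)} = - 19 S$
$x = \frac{\sqrt{540273}}{73}$ ($x = \sqrt{101 + \frac{28}{73}} = \sqrt{\frac{7401}{73}} = \frac{\sqrt{540273}}{73} \approx 10.069$)
$T{\left(t \right)} = 3 + \frac{\sqrt{540273}}{73}$
$Q{\left(-114,h{\left(-9 \right)} \right)} - T{\left(51 \right)} = - 19 \left(9 + \left(-9\right)^{2}\right) - \left(3 + \frac{\sqrt{540273}}{73}\right) = - 19 \left(9 + 81\right) - \left(3 + \frac{\sqrt{540273}}{73}\right) = \left(-19\right) 90 - \left(3 + \frac{\sqrt{540273}}{73}\right) = -1710 - \left(3 + \frac{\sqrt{540273}}{73}\right) = -1713 - \frac{\sqrt{540273}}{73}$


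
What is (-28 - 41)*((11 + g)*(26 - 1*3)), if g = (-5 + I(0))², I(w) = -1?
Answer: -74589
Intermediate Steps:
g = 36 (g = (-5 - 1)² = (-6)² = 36)
(-28 - 41)*((11 + g)*(26 - 1*3)) = (-28 - 41)*((11 + 36)*(26 - 1*3)) = -3243*(26 - 3) = -3243*23 = -69*1081 = -74589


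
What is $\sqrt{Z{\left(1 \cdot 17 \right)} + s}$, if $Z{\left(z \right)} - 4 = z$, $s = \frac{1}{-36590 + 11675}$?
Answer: $\frac{\sqrt{13035876810}}{24915} \approx 4.5826$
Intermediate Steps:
$s = - \frac{1}{24915}$ ($s = \frac{1}{-24915} = - \frac{1}{24915} \approx -4.0136 \cdot 10^{-5}$)
$Z{\left(z \right)} = 4 + z$
$\sqrt{Z{\left(1 \cdot 17 \right)} + s} = \sqrt{\left(4 + 1 \cdot 17\right) - \frac{1}{24915}} = \sqrt{\left(4 + 17\right) - \frac{1}{24915}} = \sqrt{21 - \frac{1}{24915}} = \sqrt{\frac{523214}{24915}} = \frac{\sqrt{13035876810}}{24915}$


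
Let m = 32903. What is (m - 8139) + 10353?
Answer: 35117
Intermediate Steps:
(m - 8139) + 10353 = (32903 - 8139) + 10353 = 24764 + 10353 = 35117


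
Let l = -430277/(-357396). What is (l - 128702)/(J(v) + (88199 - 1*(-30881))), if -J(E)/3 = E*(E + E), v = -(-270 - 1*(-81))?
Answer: 45997149715/34040539416 ≈ 1.3512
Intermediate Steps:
v = 189 (v = -(-270 + 81) = -1*(-189) = 189)
l = 430277/357396 (l = -430277*(-1/357396) = 430277/357396 ≈ 1.2039)
J(E) = -6*E² (J(E) = -3*E*(E + E) = -3*E*2*E = -6*E²)
(l - 128702)/(J(v) + (88199 - 1*(-30881))) = (430277/357396 - 128702)/(-6*189² + (88199 - 1*(-30881))) = -45997149715/(357396*(-6*35721 + (88199 + 30881))) = -45997149715/(357396*(-214326 + 119080)) = -45997149715/357396/(-95246) = -45997149715/357396*(-1/95246) = 45997149715/34040539416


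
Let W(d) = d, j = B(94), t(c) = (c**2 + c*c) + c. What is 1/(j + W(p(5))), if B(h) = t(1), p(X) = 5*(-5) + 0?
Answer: -1/22 ≈ -0.045455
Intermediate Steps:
p(X) = -25 (p(X) = -25 + 0 = -25)
t(c) = c + 2*c**2 (t(c) = (c**2 + c**2) + c = 2*c**2 + c = c + 2*c**2)
B(h) = 3 (B(h) = 1*(1 + 2*1) = 1*(1 + 2) = 1*3 = 3)
j = 3
1/(j + W(p(5))) = 1/(3 - 25) = 1/(-22) = -1/22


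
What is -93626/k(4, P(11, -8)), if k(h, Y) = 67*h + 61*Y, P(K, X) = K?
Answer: -93626/939 ≈ -99.708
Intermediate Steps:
k(h, Y) = 61*Y + 67*h
-93626/k(4, P(11, -8)) = -93626/(61*11 + 67*4) = -93626/(671 + 268) = -93626/939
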